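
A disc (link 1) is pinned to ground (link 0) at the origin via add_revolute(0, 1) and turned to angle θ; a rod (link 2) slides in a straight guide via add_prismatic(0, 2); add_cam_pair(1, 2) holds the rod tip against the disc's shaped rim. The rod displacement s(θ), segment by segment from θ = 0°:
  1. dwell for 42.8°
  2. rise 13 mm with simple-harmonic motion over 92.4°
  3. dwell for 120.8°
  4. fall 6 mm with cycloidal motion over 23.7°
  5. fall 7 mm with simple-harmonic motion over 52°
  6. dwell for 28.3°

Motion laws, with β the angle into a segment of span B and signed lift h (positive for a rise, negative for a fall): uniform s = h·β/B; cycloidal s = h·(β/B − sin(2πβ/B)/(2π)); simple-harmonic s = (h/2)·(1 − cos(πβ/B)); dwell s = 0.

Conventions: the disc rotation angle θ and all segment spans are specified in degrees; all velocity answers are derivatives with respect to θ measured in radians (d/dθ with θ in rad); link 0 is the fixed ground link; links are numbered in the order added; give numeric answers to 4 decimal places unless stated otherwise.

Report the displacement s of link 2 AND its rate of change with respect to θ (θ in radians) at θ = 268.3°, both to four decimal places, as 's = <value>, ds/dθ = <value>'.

segment 1 (0° to 42.8°, dwell): s unchanged at 0.0000
segment 2 (42.8° to 135.2°, simple-harmonic, h = 13) is passed completely: s = 0.0000 + (13) = 13.0000
segment 3 (135.2° to 256°, dwell): s unchanged at 13.0000
θ = 268.3° falls in segment 4 (256° to 279.7°, cycloidal, h = -6): β = 268.3 − 256 = 12.3°, B = 23.7°; Δs = -6·(0.5190 − sin(2π·0.5190)/(2π)) = -3.2276; s = 13.0000 − 3.2276 = 9.7724
velocity in seg [256°–279.7°] (cycloidal), θ in radians: β = 12.3° = 0.2147 rad, B = 23.7° = 0.4136 rad; ds/dθ = (h/B)(1 − cos(2πβ/B)) = ((-6)/0.4136)(1 − cos(2π·0.5190)) = -28.907419 mm/rad

s = 9.7724, ds/dθ = -28.9074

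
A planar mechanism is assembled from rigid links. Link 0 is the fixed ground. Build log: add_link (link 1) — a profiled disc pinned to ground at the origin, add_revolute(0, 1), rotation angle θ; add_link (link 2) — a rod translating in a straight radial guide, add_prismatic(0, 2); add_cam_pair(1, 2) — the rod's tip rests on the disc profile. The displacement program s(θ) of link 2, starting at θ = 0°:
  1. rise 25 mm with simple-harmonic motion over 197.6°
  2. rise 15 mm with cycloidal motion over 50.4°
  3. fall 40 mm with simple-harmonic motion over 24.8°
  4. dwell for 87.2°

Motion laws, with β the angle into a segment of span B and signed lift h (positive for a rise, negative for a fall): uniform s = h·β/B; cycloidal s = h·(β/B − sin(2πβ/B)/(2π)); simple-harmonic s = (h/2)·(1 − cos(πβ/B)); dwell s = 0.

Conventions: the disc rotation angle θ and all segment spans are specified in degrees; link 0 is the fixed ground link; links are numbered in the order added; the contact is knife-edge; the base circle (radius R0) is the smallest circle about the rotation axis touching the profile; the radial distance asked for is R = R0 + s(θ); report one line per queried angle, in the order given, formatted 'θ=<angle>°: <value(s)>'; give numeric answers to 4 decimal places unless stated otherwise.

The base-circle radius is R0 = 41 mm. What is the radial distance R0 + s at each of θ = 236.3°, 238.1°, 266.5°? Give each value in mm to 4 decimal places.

seg 1 [0°–197.6°] simple-harmonic, h=25: full span → s += 25 → s = 25.0000
seg 2 [197.6°–248°] cycloidal, h=15: θ=236.3° here. β=38.7, B=50.4. 15·(0.7679 − sin(2π·0.7679)/(2π)) = 13.8902 → s = 38.8902
seg 2 [197.6°–248°] cycloidal, h=15: θ=238.1° here. β=40.5, B=50.4. 15·(0.8036 − sin(2π·0.8036)/(2π)) = 14.3069 → s = 39.3069
seg 2 [197.6°–248°] cycloidal, h=15: full span → s += 15 → s = 40.0000
seg 3 [248°–272.8°] simple-harmonic, h=-40: θ=266.5° here. β=18.5, B=24.8. -40/2·(1 − cos(π·0.7460)) = -33.9619 → s = 6.0381
θ=236.3°: R = R0 + s = 41 + 38.8902 = 79.8902
θ=238.1°: R = R0 + s = 41 + 39.3069 = 80.3069
θ=266.5°: R = R0 + s = 41 + 6.0381 = 47.0381

θ=236.3°: 79.8902
θ=238.1°: 80.3069
θ=266.5°: 47.0381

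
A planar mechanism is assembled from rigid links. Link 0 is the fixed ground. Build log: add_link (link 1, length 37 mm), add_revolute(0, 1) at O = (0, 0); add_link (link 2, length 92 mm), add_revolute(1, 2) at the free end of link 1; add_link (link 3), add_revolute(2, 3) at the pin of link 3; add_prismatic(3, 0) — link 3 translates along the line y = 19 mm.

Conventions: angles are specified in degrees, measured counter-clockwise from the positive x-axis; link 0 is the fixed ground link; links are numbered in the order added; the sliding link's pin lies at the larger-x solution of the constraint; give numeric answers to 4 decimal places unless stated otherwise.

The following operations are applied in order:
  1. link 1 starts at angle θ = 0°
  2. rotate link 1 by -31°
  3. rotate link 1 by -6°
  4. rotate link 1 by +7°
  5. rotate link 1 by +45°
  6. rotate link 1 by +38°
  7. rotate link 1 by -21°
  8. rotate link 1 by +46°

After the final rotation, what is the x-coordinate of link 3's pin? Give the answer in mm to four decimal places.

geometry: r = 37 mm, L = 92 mm, e = 19 mm; θ starts at 0°
rotate link 1 by -31°: θ ← 0° -31° = -31°
rotate link 1 by -6°: θ ← -31° -6° = -37°
rotate link 1 by +7°: θ ← -37° +7° = -30°
rotate link 1 by +45°: θ ← -30° +45° = 15°
rotate link 1 by +38°: θ ← 15° +38° = 53°
rotate link 1 by -21°: θ ← 53° -21° = 32°
rotate link 1 by +46°: θ ← 32° +46° = 78°
crank pin P = (r cos θ, r sin θ) = (7.692733, 36.191461)
h = r sin θ − e = 36.191461 − 19 = 17.191461
x = r cos θ + √(L² − h²) = 7.692733 + 90.379498 = 98.072231

98.0722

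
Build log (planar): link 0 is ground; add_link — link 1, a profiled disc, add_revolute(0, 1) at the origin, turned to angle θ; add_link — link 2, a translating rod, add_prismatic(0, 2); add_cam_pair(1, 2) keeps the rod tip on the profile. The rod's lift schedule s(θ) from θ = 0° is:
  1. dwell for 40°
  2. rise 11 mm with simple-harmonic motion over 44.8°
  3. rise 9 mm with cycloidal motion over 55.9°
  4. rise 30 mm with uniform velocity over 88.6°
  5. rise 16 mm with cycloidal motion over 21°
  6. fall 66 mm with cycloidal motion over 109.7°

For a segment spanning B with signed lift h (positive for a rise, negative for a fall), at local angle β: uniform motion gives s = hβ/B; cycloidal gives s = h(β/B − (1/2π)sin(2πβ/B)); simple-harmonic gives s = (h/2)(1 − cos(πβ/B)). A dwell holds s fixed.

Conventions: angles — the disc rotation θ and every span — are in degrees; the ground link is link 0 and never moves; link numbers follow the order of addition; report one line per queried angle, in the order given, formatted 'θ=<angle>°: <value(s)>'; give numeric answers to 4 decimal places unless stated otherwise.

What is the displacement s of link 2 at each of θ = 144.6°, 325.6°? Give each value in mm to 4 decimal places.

seg 1 [0°–40°] dwell: s stays 0.0000
seg 2 [40°–84.8°] simple-harmonic, h=11: full span → s += 11 → s = 11.0000
seg 3 [84.8°–140.7°] cycloidal, h=9: full span → s += 9 → s = 20.0000
seg 4 [140.7°–229.3°] uniform, h=30: θ=144.6° here. β=3.9, B=88.6. 30·3.9/88.6 = 1.3205 → s = 21.3205
seg 4 [140.7°–229.3°] uniform, h=30: full span → s += 30 → s = 50.0000
seg 5 [229.3°–250.3°] cycloidal, h=16: full span → s += 16 → s = 66.0000
seg 6 [250.3°–360°] cycloidal, h=-66: θ=325.6° here. β=75.3, B=109.7. -66·(0.6864 − sin(2π·0.6864)/(2π)) = -54.9806 → s = 11.0194

θ=144.6°: 21.3205
θ=325.6°: 11.0194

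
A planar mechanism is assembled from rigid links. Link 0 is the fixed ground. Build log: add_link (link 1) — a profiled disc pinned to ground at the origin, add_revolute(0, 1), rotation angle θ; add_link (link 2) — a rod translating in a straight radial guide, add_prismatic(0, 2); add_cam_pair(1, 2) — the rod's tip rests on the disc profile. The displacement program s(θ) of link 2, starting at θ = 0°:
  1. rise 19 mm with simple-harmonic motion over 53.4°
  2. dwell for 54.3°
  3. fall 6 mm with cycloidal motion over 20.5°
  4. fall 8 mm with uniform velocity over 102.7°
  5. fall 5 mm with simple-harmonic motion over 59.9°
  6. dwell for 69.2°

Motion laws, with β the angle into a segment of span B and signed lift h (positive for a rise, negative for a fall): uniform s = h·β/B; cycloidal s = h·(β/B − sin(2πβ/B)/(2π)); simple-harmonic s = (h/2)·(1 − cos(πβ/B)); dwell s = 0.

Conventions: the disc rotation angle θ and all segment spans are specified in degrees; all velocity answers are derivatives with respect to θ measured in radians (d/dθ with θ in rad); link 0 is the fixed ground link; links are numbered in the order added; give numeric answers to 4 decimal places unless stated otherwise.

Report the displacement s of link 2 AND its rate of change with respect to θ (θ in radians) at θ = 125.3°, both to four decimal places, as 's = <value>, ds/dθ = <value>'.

seg 1 [0°–53.4°] simple-harmonic, h=19: full span → s += 19 → s = 19.0000
seg 2 [53.4°–107.7°] dwell: s stays 19.0000
seg 3 [107.7°–128.2°] cycloidal, h=-6: θ=125.3° here. β=17.6, B=20.5. -6·(0.8585 − sin(2π·0.8585)/(2π)) = -5.8926 → s = 13.1074
velocity in seg [107.7°–128.2°] (cycloidal), θ in radians: β = 17.6° = 0.3072 rad, B = 20.5° = 0.3578 rad; ds/dθ = (h/B)(1 − cos(2πβ/B)) = ((-6)/0.3578)(1 − cos(2π·0.8585)) = -6.199476 mm/rad

s = 13.1074, ds/dθ = -6.1995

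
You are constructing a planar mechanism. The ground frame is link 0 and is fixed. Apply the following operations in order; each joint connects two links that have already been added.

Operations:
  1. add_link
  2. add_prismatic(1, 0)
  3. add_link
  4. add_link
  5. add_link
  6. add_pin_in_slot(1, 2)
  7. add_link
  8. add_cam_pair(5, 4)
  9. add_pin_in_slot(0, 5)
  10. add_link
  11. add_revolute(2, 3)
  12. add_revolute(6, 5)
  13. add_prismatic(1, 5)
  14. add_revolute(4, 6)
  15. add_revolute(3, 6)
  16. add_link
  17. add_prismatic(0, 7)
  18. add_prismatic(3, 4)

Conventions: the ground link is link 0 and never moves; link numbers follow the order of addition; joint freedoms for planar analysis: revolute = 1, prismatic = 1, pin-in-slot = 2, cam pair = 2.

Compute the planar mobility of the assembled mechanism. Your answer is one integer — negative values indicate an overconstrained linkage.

(L,J1,J2)=(1,0,0); link0 fixed
link1: (2,0,0)
P 1-0 [J1]: (2,1,0)
link2: (3,1,0)
link3: (4,1,0)
link4: (5,1,0)
PS 1-2 [J2]: (5,1,1)
link5: (6,1,1)
C 5-4 [J2]: (6,1,2)
PS 0-5 [J2]: (6,1,3)
link6: (7,1,3)
R 2-3 [J1]: (7,2,3)
R 6-5 [J1]: (7,3,3)
P 1-5 [J1]: (7,4,3)
R 4-6 [J1]: (7,5,3)
R 3-6 [J1]: (7,6,3)
link7: (8,6,3)
P 0-7 [J1]: (8,7,3)
P 3-4 [J1]: (8,8,3)
Grübler: 3·7 − 2·8 − 3 = 2

M = 2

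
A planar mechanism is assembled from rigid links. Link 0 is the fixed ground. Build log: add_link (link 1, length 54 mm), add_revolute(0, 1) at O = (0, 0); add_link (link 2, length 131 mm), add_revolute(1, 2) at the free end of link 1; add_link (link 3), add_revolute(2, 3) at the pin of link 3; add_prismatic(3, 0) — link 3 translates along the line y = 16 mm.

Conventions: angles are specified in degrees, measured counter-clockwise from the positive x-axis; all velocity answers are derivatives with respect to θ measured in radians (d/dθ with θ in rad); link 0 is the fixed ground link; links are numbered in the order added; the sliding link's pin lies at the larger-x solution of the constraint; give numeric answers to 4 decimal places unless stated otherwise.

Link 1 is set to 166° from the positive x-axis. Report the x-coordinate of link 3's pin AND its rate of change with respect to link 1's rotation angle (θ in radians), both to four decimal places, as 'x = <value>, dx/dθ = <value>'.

geometry: r = 54 mm, L = 131 mm, e = 16 mm
crank pin P = (r cos θ, r sin θ) = (-52.395969, 13.063782)
h = r sin θ − e = 13.063782 − 16 = -2.936218
x = r cos θ + √(L² − h²) = -52.395969 + 130.967090 = 78.571121
dx/dθ = −r sin θ − h·r cos θ/√(L² − h²) (θ in radians; h = -2.936218) = -14.238474

x = 78.5711, dx/dθ = -14.2385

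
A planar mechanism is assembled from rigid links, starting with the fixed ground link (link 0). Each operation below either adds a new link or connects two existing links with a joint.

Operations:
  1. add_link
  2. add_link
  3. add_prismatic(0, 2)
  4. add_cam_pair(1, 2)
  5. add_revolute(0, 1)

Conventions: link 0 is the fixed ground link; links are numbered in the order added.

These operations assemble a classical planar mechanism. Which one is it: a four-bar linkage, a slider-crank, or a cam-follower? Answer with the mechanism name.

links: 3 (incl. ground); joints: 1 revolute, 1 prismatic, 1 higher (cam) pair, forming one closed loop
3 links, revolute + prismatic + higher pair in one loop → cam-follower

cam-follower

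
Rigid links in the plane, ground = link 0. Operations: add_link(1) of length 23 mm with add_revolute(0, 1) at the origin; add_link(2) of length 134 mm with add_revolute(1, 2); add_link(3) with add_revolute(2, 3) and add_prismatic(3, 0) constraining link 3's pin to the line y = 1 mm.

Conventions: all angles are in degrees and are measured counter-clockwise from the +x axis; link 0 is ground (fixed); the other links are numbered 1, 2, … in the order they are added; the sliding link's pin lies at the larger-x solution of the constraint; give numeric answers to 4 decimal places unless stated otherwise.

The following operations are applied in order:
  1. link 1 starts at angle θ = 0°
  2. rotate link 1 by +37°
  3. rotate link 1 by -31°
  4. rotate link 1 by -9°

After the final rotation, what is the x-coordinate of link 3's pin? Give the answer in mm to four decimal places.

geometry: r = 23 mm, L = 134 mm, e = 1 mm; θ starts at 0°
rotate link 1 by +37°: θ ← 0° +37° = 37°
rotate link 1 by -31°: θ ← 37° -31° = 6°
rotate link 1 by -9°: θ ← 6° -9° = -3°
crank pin P = (r cos θ, r sin θ) = (22.968479, -1.203727)
h = r sin θ − e = -1.203727 − 1 = -2.203727
x = r cos θ + √(L² − h²) = 22.968479 + 133.981878 = 156.950357

156.9504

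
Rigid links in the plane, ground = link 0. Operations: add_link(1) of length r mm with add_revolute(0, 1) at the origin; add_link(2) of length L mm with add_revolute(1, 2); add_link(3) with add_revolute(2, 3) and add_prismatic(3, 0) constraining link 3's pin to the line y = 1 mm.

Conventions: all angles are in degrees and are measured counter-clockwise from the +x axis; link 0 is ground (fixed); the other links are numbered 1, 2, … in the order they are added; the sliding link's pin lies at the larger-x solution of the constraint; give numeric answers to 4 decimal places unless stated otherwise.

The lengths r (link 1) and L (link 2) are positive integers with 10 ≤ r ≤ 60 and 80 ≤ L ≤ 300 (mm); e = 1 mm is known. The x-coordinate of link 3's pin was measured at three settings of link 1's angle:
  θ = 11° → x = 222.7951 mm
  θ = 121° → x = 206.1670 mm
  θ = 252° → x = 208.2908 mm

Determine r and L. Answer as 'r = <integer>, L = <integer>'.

constraint per measurement: (x − r cos θ)² + (r sin θ − e)² = L²
subtracting the θ₁ and θ₂ equations cancels the r² and L² terms:
r = (x₁² − x₂²) / (2[(x₁cos θ₁ + e sin θ₁) − (x₂cos θ₂ + e sin θ₂)]) = 11.0000 → r = 11
L² = (x₁ − r cos θ₁)² + (r sin θ₁ − e)² = 44944.0208 → L = 212.0000 → L = 212
check at θ₃=252°: x = 208.2908 (printed 208.2908) ✓

r = 11, L = 212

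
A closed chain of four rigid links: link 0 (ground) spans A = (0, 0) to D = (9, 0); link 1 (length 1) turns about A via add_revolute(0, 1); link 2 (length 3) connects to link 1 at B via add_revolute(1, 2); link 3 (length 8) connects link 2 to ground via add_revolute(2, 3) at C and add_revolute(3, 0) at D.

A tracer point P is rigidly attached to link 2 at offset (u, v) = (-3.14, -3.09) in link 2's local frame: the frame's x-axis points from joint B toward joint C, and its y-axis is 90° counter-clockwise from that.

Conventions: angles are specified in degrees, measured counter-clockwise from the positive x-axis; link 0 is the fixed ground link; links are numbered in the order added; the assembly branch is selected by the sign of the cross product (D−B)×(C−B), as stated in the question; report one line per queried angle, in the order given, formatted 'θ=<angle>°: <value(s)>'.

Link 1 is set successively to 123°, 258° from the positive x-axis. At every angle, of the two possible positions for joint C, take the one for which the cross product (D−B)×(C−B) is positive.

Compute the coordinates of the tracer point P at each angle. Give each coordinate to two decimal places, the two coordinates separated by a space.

A=(0,0), D=(9.00,0)
θ=123°: B = A + 1.00·(cos123°, sin123°) = (-0.5446, 0.8387)
θ=123°: |BD| = 9.5814
θ=123°: circle(B,3.00) ∩ circle(D,8.00): a=1.9206, h=2.3047
θ=123°:   candidates: C₊=(1.5703,2.9664) cross=22.082; C₋=(1.1668,-1.6252) cross=-22.082
θ=123°:   branch + wants cross > 0 → take C=(1.5703,2.9664) (cross=22.082)
θ=123°: ex = (C−B)/|BC| = (0.7050,0.7092); ey = (-0.7092,0.7050)
θ=123°: P = B + -3.14·ex + -3.09·ey = (-0.5667,-3.5667)
θ=258°: B = A + 1.00·(cos258°, sin258°) = (-0.2079, -0.9781)
θ=258°: |BD| = 9.2597
θ=258°: circle(B,3.00) ∩ circle(D,8.00): a=1.6600, h=2.4989
θ=258°:   candidates: C₊=(1.1788,1.6821) cross=23.139; C₋=(1.7068,-3.2877) cross=-23.139
θ=258°:   branch + wants cross > 0 → take C=(1.1788,1.6821) (cross=23.139)
θ=258°: ex = (C−B)/|BC| = (0.4623,0.8867); ey = (-0.8867,0.4623)
θ=258°: P = B + -3.14·ex + -3.09·ey = (1.0807,-5.1909)

θ=123°: -0.57 -3.57
θ=258°: 1.08 -5.19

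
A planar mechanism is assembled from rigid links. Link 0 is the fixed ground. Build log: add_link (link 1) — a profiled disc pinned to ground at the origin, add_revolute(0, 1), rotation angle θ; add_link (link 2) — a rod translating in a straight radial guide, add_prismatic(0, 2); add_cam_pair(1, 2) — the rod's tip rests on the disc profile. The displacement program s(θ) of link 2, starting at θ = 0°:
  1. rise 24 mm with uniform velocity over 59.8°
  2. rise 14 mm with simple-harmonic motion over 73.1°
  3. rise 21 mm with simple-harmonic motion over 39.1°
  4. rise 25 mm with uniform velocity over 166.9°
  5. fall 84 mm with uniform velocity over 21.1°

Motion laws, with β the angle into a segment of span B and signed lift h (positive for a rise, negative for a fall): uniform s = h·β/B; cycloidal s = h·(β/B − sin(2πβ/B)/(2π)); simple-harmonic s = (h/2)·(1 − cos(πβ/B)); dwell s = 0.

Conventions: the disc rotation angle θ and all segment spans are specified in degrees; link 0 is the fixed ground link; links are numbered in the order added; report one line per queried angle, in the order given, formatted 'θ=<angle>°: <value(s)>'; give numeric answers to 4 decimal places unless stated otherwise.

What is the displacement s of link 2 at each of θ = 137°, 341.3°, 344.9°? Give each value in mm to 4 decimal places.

seg 1 [0°–59.8°] uniform, h=24: full span → s += 24 → s = 24.0000
seg 2 [59.8°–132.9°] simple-harmonic, h=14: full span → s += 14 → s = 38.0000
seg 3 [132.9°–172°] simple-harmonic, h=21: θ=137° here. β=4.1, B=39.1. 21/2·(1 − cos(π·0.1049)) = 0.5646 → s = 38.5646
seg 3 [132.9°–172°] simple-harmonic, h=21: full span → s += 21 → s = 59.0000
seg 4 [172°–338.9°] uniform, h=25: full span → s += 25 → s = 84.0000
seg 5 [338.9°–360°] uniform, h=-84: θ=341.3° here. β=2.4, B=21.1. -84·2.4/21.1 = -9.5545 → s = 74.4455
seg 5 [338.9°–360°] uniform, h=-84: θ=344.9° here. β=6, B=21.1. -84·6/21.1 = -23.8863 → s = 60.1137

θ=137°: 38.5646
θ=341.3°: 74.4455
θ=344.9°: 60.1137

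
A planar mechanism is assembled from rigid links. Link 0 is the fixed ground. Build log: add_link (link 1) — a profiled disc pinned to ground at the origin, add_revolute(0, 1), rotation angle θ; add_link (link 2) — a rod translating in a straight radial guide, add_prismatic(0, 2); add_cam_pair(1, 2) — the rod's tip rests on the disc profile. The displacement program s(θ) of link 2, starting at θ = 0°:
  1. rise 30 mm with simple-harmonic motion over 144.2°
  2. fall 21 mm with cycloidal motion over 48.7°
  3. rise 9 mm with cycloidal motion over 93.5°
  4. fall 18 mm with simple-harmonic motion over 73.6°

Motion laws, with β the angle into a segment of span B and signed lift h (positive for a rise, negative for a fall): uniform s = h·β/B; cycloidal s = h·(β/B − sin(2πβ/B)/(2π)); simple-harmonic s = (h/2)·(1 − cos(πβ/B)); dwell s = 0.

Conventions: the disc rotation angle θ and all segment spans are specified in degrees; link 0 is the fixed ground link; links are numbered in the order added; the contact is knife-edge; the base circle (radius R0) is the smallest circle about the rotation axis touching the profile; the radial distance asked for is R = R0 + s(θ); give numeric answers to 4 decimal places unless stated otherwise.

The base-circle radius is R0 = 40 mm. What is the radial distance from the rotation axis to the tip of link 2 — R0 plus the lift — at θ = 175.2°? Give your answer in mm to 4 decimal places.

seg 1 [0°–144.2°] simple-harmonic, h=30: full span → s += 30 → s = 30.0000
seg 2 [144.2°–192.9°] cycloidal, h=-21: θ=175.2° here. β=31, B=48.7. -21·(0.6366 − sin(2π·0.6366)/(2π)) = -15.8960 → s = 14.1040
R = R0 + s = 40 + 14.1040 = 54.1040

54.1040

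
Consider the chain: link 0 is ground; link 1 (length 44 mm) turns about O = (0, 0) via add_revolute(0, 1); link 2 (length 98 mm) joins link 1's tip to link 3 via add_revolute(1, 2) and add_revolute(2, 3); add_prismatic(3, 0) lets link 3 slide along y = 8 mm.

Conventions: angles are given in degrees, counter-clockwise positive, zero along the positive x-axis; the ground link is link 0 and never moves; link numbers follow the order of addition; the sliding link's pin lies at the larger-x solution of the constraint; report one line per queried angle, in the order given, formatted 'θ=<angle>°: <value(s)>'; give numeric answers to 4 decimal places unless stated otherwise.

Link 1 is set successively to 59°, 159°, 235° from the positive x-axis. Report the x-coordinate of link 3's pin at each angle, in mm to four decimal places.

geometry: r = 44 mm, L = 98 mm, e = 8 mm
θ=59°: crank pin P = (r cos θ, r sin θ) = (22.661675, 37.715361)
θ=59°: h = r sin θ − e = 37.715361 − 8 = 29.715361
θ=59°: x = r cos θ + √(L² − h²) = 22.661675 + 93.386280 = 116.047955
θ=159°: crank pin P = (r cos θ, r sin θ) = (-41.077539, 15.768190)
θ=159°: h = r sin θ − e = 15.768190 − 8 = 7.768190
θ=159°: x = r cos θ + √(L² − h²) = -41.077539 + 97.691633 = 56.614095
θ=235°: crank pin P = (r cos θ, r sin θ) = (-25.237363, -36.042690)
θ=235°: h = r sin θ − e = -36.042690 − 8 = -44.042690
θ=235°: x = r cos θ + √(L² − h²) = -25.237363 + 87.545654 = 62.308290

θ=59°: 116.0480
θ=159°: 56.6141
θ=235°: 62.3083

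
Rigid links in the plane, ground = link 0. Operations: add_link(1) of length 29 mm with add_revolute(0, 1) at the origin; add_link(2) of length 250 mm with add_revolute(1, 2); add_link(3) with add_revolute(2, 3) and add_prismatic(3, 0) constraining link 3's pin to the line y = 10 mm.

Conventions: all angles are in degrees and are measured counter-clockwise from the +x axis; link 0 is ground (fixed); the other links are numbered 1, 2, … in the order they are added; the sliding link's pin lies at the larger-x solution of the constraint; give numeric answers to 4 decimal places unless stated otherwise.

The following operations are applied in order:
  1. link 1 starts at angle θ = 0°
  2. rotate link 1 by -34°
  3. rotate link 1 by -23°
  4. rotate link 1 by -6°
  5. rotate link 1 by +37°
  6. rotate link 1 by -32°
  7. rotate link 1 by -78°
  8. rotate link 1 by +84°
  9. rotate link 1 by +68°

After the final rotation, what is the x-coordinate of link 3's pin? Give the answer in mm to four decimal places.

geometry: r = 29 mm, L = 250 mm, e = 10 mm; θ starts at 0°
rotate link 1 by -34°: θ ← 0° -34° = -34°
rotate link 1 by -23°: θ ← -34° -23° = -57°
rotate link 1 by -6°: θ ← -57° -6° = -63°
rotate link 1 by +37°: θ ← -63° +37° = -26°
rotate link 1 by -32°: θ ← -26° -32° = -58°
rotate link 1 by -78°: θ ← -58° -78° = -136°
rotate link 1 by +84°: θ ← -136° +84° = -52°
rotate link 1 by +68°: θ ← -52° +68° = 16°
crank pin P = (r cos θ, r sin θ) = (27.876589, 7.993483)
h = r sin θ − e = 7.993483 − 10 = -2.006517
x = r cos θ + √(L² − h²) = 27.876589 + 249.991948 = 277.868537

277.8685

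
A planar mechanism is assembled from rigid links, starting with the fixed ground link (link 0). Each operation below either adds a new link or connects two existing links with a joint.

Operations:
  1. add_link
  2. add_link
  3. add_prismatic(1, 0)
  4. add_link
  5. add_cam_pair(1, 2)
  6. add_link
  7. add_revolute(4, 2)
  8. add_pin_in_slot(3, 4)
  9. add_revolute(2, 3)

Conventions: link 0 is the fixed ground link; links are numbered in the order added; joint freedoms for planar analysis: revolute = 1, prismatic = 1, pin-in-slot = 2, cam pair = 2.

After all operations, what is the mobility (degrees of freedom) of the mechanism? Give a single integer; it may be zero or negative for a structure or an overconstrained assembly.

(L,J1,J2)=(1,0,0); link0 fixed
link1: (2,0,0)
link2: (3,0,0)
P 1-0 [J1]: (3,1,0)
link3: (4,1,0)
C 1-2 [J2]: (4,1,1)
link4: (5,1,1)
R 4-2 [J1]: (5,2,1)
PS 3-4 [J2]: (5,2,2)
R 2-3 [J1]: (5,3,2)
Grübler: 3·4 − 2·3 − 2 = 4

M = 4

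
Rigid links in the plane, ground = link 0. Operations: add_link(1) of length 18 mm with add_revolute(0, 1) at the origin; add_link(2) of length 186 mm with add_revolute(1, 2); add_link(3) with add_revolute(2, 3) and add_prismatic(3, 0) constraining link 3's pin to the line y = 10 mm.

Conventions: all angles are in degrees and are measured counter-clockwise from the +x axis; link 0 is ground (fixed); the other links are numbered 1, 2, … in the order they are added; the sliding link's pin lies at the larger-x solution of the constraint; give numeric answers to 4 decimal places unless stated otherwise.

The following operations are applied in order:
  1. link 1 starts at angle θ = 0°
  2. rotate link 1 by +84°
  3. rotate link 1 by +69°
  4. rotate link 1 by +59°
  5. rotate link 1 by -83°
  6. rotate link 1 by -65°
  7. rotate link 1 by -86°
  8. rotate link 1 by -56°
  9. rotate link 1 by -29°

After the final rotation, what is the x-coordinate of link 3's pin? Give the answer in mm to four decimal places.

geometry: r = 18 mm, L = 186 mm, e = 10 mm; θ starts at 0°
rotate link 1 by +84°: θ ← 0° +84° = 84°
rotate link 1 by +69°: θ ← 84° +69° = 153°
rotate link 1 by +59°: θ ← 153° +59° = 212°
rotate link 1 by -83°: θ ← 212° -83° = 129°
rotate link 1 by -65°: θ ← 129° -65° = 64°
rotate link 1 by -86°: θ ← 64° -86° = -22°
rotate link 1 by -56°: θ ← -22° -56° = -78°
rotate link 1 by -29°: θ ← -78° -29° = -107°
crank pin P = (r cos θ, r sin θ) = (-5.262691, -17.213486)
h = r sin θ − e = -17.213486 − 10 = -27.213486
x = r cos θ + √(L² − h²) = -5.262691 + 183.998441 = 178.735750

178.7358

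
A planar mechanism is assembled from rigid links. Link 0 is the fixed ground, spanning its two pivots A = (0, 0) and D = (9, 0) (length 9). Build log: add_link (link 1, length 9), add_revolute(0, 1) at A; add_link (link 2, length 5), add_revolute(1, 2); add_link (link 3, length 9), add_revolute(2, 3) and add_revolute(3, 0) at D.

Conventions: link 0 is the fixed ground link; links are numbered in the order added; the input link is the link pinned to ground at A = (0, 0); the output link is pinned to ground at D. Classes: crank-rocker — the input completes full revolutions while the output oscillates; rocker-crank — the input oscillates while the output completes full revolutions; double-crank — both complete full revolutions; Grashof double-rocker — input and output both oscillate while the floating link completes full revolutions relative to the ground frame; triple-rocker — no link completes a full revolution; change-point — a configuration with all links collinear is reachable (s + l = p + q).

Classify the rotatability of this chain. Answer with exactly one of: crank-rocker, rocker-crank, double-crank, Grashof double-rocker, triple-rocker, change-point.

lengths: ground=9, input=9, coupler=5, output=9
sorted: s=5 (shortest), l=9 (longest), p+q=18
s + l = 14 vs p + q = 18
s + l < p + q (Grashof) with shortest = coupler link → Grashof double-rocker

Grashof double-rocker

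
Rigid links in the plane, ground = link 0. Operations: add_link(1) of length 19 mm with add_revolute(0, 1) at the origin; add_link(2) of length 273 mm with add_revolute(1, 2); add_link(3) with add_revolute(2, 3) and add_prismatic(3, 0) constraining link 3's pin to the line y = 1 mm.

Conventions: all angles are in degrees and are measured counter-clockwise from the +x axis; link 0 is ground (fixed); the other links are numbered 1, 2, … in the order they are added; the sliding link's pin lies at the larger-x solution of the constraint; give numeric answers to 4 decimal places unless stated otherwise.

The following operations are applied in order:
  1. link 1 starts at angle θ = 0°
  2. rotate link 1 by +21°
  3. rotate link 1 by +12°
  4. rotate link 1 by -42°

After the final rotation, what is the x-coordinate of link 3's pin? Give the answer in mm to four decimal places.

geometry: r = 19 mm, L = 273 mm, e = 1 mm; θ starts at 0°
rotate link 1 by +21°: θ ← 0° +21° = 21°
rotate link 1 by +12°: θ ← 21° +12° = 33°
rotate link 1 by -42°: θ ← 33° -42° = -9°
crank pin P = (r cos θ, r sin θ) = (18.766078, -2.972255)
h = r sin θ − e = -2.972255 − 1 = -3.972255
x = r cos θ + √(L² − h²) = 18.766078 + 272.971100 = 291.737178

291.7372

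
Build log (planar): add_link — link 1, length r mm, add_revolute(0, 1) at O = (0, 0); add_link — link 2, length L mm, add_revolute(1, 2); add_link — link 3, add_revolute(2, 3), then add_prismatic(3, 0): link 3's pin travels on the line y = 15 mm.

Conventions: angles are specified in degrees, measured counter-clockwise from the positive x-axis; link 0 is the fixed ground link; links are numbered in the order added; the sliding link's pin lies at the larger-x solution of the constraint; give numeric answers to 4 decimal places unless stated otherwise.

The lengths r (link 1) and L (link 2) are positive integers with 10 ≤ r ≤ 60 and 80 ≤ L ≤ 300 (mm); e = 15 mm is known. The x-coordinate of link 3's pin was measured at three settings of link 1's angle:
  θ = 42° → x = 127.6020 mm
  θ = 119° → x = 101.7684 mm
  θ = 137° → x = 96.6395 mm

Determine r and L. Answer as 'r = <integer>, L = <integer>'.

constraint per measurement: (x − r cos θ)² + (r sin θ − e)² = L²
subtracting the θ₁ and θ₂ equations cancels the r² and L² terms:
r = (x₁² − x₂²) / (2[(x₁cos θ₁ + e sin θ₁) − (x₂cos θ₂ + e sin θ₂)]) = 21.0000 → r = 21
L² = (x₁ − r cos θ₁)² + (r sin θ₁ − e)² = 12543.9939 → L = 112.0000 → L = 112
check at θ₃=137°: x = 96.6395 (printed 96.6395) ✓

r = 21, L = 112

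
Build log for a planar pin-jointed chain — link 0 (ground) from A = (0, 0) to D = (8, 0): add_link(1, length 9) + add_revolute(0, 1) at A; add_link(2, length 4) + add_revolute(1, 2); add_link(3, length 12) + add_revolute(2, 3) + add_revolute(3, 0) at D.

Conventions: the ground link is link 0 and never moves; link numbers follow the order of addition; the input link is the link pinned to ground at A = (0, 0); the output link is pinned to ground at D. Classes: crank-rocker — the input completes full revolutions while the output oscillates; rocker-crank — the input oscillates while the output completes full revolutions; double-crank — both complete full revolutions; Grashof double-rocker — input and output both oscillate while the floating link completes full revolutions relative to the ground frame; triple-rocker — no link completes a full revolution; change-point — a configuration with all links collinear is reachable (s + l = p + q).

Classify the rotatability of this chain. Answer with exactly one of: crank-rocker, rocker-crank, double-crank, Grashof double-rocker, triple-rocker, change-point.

lengths: ground=8, input=9, coupler=4, output=12
sorted: s=4 (shortest), l=12 (longest), p+q=17
s + l = 16 vs p + q = 17
s + l < p + q (Grashof) with shortest = coupler link → Grashof double-rocker

Grashof double-rocker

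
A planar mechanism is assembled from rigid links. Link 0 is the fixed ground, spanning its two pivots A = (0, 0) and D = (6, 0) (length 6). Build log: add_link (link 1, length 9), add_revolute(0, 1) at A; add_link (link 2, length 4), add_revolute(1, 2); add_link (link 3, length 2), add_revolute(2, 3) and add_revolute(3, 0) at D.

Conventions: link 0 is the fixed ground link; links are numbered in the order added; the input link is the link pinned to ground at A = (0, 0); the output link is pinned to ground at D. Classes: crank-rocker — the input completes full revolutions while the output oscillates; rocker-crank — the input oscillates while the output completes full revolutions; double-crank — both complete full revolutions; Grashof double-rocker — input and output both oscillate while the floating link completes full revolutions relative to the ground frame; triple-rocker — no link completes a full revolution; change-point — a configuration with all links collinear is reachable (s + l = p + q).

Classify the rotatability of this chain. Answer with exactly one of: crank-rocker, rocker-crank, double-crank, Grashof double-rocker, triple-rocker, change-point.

lengths: ground=6, input=9, coupler=4, output=2
sorted: s=2 (shortest), l=9 (longest), p+q=10
s + l = 11 vs p + q = 10
s + l > p + q → non-Grashof → no link fully rotates → triple-rocker

triple-rocker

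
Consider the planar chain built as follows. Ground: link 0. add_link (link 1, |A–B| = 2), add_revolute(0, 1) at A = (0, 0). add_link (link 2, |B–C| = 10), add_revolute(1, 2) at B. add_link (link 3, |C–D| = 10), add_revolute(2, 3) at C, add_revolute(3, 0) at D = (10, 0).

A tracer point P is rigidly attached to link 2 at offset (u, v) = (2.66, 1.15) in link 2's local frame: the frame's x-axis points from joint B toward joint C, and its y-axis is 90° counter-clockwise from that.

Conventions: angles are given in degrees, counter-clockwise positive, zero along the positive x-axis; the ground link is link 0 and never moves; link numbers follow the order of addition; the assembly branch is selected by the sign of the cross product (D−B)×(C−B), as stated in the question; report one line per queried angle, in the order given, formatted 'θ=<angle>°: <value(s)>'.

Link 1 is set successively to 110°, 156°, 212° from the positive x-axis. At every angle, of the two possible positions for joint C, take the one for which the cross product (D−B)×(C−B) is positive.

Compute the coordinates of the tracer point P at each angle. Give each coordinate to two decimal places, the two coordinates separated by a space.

A=(0,0), D=(10.00,0)
θ=110°: B = A + 2.00·(cos110°, sin110°) = (-0.6840, 1.8794)
θ=110°: |BD| = 10.8481
θ=110°: circle(B,10.00) ∩ circle(D,10.00): a=5.4240, h=8.4012
θ=110°:   candidates: C₊=(6.1134,9.2138) cross=91.137; C₋=(3.2025,-7.3344) cross=-91.137
θ=110°:   branch + wants cross > 0 → take C=(6.1134,9.2138) (cross=91.137)
θ=110°: ex = (C−B)/|BC| = (0.6797,0.7334); ey = (-0.7334,0.6797)
θ=110°: P = B + 2.66·ex + 1.15·ey = (0.2806,4.6121)
θ=156°: B = A + 2.00·(cos156°, sin156°) = (-1.8271, 0.8135)
θ=156°: |BD| = 11.8550
θ=156°: circle(B,10.00) ∩ circle(D,10.00): a=5.9275, h=8.0539
θ=156°:   candidates: C₊=(4.6391,8.4416) cross=95.479; C₋=(3.5338,-7.6281) cross=-95.479
θ=156°:   branch + wants cross > 0 → take C=(4.6391,8.4416) (cross=95.479)
θ=156°: ex = (C−B)/|BC| = (0.6466,0.7628); ey = (-0.7628,0.6466)
θ=156°: P = B + 2.66·ex + 1.15·ey = (-0.9843,3.5862)
θ=212°: B = A + 2.00·(cos212°, sin212°) = (-1.6961, -1.0598)
θ=212°: |BD| = 11.7440
θ=212°: circle(B,10.00) ∩ circle(D,10.00): a=5.8720, h=8.0944
θ=212°:   candidates: C₊=(3.4215,7.5315) cross=95.061; C₋=(4.8824,-8.5913) cross=-95.061
θ=212°:   branch + wants cross > 0 → take C=(3.4215,7.5315) (cross=95.061)
θ=212°: ex = (C−B)/|BC| = (0.5118,0.8591); ey = (-0.8591,0.5118)
θ=212°: P = B + 2.66·ex + 1.15·ey = (-1.3228,1.8140)

θ=110°: 0.28 4.61
θ=156°: -0.98 3.59
θ=212°: -1.32 1.81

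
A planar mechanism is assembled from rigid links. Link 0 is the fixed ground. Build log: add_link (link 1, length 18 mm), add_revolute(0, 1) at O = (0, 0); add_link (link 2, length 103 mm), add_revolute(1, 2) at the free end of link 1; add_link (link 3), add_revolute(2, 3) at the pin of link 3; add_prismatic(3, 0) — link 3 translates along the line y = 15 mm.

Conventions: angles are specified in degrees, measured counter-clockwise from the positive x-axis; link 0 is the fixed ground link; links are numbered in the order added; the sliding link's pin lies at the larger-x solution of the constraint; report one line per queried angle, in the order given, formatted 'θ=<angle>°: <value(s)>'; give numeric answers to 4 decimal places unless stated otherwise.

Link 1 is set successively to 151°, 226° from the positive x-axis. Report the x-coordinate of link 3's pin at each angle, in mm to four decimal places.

geometry: r = 18 mm, L = 103 mm, e = 15 mm
θ=151°: crank pin P = (r cos θ, r sin θ) = (-15.743155, 8.726573)
θ=151°: h = r sin θ − e = 8.726573 − 15 = -6.273427
θ=151°: x = r cos θ + √(L² − h²) = -15.743155 + 102.808775 = 87.065620
θ=226°: crank pin P = (r cos θ, r sin θ) = (-12.503851, -12.948116)
θ=226°: h = r sin θ − e = -12.948116 − 15 = -27.948116
θ=226°: x = r cos θ + √(L² − h²) = -12.503851 + 99.135780 = 86.631929

θ=151°: 87.0656
θ=226°: 86.6319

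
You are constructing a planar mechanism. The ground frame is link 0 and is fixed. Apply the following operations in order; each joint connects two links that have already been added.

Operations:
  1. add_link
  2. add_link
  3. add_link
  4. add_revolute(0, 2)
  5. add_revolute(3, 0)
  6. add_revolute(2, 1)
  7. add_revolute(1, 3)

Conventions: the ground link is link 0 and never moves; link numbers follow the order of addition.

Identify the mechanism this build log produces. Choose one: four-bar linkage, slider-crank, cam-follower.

links: 4 (incl. ground); joints: 4 revolute, 0 prismatic, 0 higher (cam) pair, forming one closed loop
4 links in a single 4R loop → four-bar linkage

four-bar linkage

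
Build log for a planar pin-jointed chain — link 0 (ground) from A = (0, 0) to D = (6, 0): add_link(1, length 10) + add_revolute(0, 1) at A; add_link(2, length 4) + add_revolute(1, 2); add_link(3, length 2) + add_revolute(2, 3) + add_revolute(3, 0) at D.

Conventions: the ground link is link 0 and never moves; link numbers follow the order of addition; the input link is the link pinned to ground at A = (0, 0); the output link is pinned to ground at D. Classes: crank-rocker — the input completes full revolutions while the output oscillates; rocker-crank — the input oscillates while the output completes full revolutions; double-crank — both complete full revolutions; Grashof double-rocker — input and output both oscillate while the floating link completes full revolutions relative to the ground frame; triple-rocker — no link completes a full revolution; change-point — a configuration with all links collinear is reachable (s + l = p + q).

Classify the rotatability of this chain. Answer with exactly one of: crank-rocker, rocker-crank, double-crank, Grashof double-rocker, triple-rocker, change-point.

lengths: ground=6, input=10, coupler=4, output=2
sorted: s=2 (shortest), l=10 (longest), p+q=10
s + l = 12 vs p + q = 10
s + l > p + q → non-Grashof → no link fully rotates → triple-rocker

triple-rocker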